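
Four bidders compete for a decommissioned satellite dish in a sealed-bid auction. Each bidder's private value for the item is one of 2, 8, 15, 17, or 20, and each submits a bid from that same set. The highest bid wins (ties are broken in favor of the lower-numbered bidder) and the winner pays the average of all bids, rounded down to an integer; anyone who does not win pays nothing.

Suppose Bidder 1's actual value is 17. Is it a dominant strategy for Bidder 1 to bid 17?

Consider the case where Bidder 2 bids 2, Bidder 3 bids 2 and Bidder 4 bids 2.
Truthful bid 17: wins, pays 5, utility 17 - 5 = 12.
Bid 2 instead: wins, pays 2, utility 17 - 2 = 15.
Since 15 > 12, bidding 2 is strictly better here, so truthful bidding is not dominant.

No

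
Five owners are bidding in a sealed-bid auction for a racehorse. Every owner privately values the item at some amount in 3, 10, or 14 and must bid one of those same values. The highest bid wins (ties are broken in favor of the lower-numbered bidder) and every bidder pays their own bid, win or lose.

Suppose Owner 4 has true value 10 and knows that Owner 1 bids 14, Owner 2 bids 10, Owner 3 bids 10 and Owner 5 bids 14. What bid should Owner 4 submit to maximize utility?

Bid 3: loses but pays 3, utility -3.
Bid 10: loses but pays 10, utility -10.
Bid 14: loses but pays 14, utility -14.
The best choice is 3 with utility -3.

3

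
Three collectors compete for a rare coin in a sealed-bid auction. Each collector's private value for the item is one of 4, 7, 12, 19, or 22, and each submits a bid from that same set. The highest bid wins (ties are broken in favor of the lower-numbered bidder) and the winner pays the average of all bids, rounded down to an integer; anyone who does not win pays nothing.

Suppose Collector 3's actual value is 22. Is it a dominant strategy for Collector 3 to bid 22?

No

Consider the case where Collector 1 bids 4 and Collector 2 bids 4.
Truthful bid 22: wins, pays 10, utility 22 - 10 = 12.
Bid 7 instead: wins, pays 5, utility 22 - 5 = 17.
Since 17 > 12, bidding 7 is strictly better here, so truthful bidding is not dominant.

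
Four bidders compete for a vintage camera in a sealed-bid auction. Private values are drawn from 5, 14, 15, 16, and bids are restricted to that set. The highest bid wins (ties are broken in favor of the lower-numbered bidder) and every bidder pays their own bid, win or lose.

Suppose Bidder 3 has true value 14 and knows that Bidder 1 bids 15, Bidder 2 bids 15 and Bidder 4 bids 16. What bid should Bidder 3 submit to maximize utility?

Bid 5: loses but pays 5, utility -5.
Bid 14: loses but pays 14, utility -14.
Bid 15: loses but pays 15, utility -15.
Bid 16: wins, pays 16, utility 14 - 16 = -2.
The best choice is 16 with utility -2.

16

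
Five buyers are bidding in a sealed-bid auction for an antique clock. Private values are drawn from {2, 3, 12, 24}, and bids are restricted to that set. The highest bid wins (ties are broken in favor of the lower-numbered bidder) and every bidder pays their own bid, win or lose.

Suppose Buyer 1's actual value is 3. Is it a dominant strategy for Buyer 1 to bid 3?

No

Consider the case where Buyer 2 bids 2, Buyer 3 bids 2, Buyer 4 bids 2 and Buyer 5 bids 2.
Truthful bid 3: wins, pays 3, utility 3 - 3 = 0.
Bid 2 instead: wins, pays 2, utility 3 - 2 = 1.
Since 1 > 0, bidding 2 is strictly better here, so truthful bidding is not dominant.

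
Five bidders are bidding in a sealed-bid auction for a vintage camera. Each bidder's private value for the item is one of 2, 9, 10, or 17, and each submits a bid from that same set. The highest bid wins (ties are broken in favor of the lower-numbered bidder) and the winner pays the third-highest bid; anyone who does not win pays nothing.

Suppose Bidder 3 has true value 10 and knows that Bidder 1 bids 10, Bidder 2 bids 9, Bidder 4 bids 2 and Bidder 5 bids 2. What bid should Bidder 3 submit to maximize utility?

17

Bid 2: loses, pays 0, utility 0.
Bid 9: loses, pays 0, utility 0.
Bid 10: loses, pays 0, utility 0.
Bid 17: wins, pays 9, utility 10 - 9 = 1.
The best choice is 17 with utility 1.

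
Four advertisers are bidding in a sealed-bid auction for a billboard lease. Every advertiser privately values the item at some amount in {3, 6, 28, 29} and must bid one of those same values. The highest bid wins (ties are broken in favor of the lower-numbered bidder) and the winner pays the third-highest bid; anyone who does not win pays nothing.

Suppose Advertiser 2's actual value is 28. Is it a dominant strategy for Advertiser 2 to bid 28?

No

Consider the case where Advertiser 1 bids 3, Advertiser 3 bids 3 and Advertiser 4 bids 29.
Truthful bid 28: loses, pays 0, utility 0.
Bid 29 instead: wins, pays 3, utility 28 - 3 = 25.
Since 25 > 0, bidding 29 is strictly better here, so truthful bidding is not dominant.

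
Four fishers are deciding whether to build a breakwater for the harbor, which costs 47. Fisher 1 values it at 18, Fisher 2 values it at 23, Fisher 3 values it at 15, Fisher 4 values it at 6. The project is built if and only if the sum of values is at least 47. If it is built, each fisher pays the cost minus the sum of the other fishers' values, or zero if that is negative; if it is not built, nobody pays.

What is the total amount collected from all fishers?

11

Total value 62 ≥ cost 47, so it is built.
Fisher 1: others sum to 44; max(0, 47 - 44) = 3.
Fisher 2: others sum to 39; max(0, 47 - 39) = 8.
Fisher 3: others sum to 47; max(0, 47 - 47) = 0.
Fisher 4: others sum to 56; max(0, 47 - 56) = 0.
Total collected = 3 + 8 + 0 + 0 = 11.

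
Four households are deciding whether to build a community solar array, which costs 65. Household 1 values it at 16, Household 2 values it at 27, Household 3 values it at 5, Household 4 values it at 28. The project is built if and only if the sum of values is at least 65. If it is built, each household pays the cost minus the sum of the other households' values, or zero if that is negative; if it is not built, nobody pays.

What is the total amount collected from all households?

Total value 76 ≥ cost 65, so it is built.
Household 1: others sum to 60; max(0, 65 - 60) = 5.
Household 2: others sum to 49; max(0, 65 - 49) = 16.
Household 3: others sum to 71; max(0, 65 - 71) = 0.
Household 4: others sum to 48; max(0, 65 - 48) = 17.
Total collected = 5 + 16 + 0 + 17 = 38.

38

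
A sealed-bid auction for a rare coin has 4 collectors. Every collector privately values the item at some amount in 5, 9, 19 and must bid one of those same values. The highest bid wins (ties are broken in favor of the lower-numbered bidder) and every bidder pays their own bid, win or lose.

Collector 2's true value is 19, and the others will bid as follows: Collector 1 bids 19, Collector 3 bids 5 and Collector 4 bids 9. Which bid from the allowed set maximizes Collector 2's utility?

5

Bid 5: loses but pays 5, utility -5.
Bid 9: loses but pays 9, utility -9.
Bid 19: loses but pays 19, utility -19.
The best choice is 5 with utility -5.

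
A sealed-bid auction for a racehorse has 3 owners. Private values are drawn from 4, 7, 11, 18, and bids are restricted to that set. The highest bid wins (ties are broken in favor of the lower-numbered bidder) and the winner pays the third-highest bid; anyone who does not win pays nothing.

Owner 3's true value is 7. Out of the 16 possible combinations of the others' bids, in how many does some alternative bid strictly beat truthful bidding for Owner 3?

4

Others bid (4, 7): truth gives 0; bid 11 gives 3 > 0. Violating.
Others bid (4, 11): truth gives 0; bid 18 gives 3 > 0. Violating.
Others bid (7, 4): truth gives 0; bid 11 gives 3 > 0. Violating.
Others bid (11, 4): truth gives 0; bid 18 gives 3 > 0. Violating.
Others bid (4, 4): truth gives 3; no alternative beats it.
Others bid (4, 18): truth gives 0; no alternative beats it.
(Checking all 16 profiles: 4 have a profitable deviation, 12 do not.)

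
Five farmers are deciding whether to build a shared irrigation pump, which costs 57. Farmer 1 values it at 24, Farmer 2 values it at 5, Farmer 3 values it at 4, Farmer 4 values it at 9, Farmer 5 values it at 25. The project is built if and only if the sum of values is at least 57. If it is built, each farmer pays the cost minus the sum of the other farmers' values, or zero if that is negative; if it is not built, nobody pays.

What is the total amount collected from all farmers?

Total value 67 ≥ cost 57, so it is built.
Farmer 1: others sum to 43; max(0, 57 - 43) = 14.
Farmer 2: others sum to 62; max(0, 57 - 62) = 0.
Farmer 3: others sum to 63; max(0, 57 - 63) = 0.
Farmer 4: others sum to 58; max(0, 57 - 58) = 0.
Farmer 5: others sum to 42; max(0, 57 - 42) = 15.
Total collected = 14 + 0 + 0 + 0 + 15 = 29.

29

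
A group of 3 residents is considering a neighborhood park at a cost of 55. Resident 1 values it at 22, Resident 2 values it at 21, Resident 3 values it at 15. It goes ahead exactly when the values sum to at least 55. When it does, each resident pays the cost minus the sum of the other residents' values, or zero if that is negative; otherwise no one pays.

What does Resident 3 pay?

12

Total value 58 ≥ cost 55, so the project is built.
The other residents' values sum to 43.
Cost minus that sum is 55 - 43 = 12.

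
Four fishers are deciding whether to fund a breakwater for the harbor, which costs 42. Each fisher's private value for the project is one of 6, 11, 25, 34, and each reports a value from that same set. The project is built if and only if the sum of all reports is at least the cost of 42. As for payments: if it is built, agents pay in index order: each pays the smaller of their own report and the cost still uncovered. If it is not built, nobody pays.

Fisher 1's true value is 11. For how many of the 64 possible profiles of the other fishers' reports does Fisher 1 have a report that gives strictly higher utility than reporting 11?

56

Others report (6, 6, 25): truth gives 0; report 6 gives 5 > 0. Violating.
Others report (6, 6, 34): truth gives 0; report 6 gives 5 > 0. Violating.
Others report (6, 11, 25): truth gives 0; report 6 gives 5 > 0. Violating.
Others report (6, 11, 34): truth gives 0; report 6 gives 5 > 0. Violating.
Others report (6, 6, 6): truth gives 0; no alternative beats it.
Others report (6, 6, 11): truth gives 0; no alternative beats it.
(Checking all 64 profiles: 56 have a profitable deviation, 8 do not.)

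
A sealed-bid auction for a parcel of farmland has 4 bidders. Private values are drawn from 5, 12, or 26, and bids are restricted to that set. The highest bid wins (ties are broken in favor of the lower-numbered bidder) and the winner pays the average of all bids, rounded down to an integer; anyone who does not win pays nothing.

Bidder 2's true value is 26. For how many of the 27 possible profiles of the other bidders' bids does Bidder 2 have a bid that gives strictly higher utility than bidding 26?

Others bid (5, 5, 5): truth gives 16; bid 12 gives 20 > 16. Violating.
Others bid (5, 5, 12): truth gives 14; bid 12 gives 18 > 14. Violating.
Others bid (5, 12, 5): truth gives 14; bid 12 gives 18 > 14. Violating.
Others bid (5, 12, 12): truth gives 13; bid 12 gives 16 > 13. Violating.
Others bid (5, 5, 26): truth gives 11; no alternative beats it.
Others bid (5, 12, 26): truth gives 9; no alternative beats it.
(Checking all 27 profiles: 4 have a profitable deviation, 23 do not.)

4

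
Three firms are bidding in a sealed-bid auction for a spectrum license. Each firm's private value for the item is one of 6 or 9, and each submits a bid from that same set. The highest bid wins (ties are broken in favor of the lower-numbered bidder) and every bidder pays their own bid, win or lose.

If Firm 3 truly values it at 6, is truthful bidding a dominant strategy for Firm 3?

No

Consider the case where Firm 1 bids 6 and Firm 2 bids 6.
Truthful bid 6: loses but pays 6, utility -6.
Bid 9 instead: wins, pays 9, utility 6 - 9 = -3.
Since -3 > -6, bidding 9 is strictly better here, so truthful bidding is not dominant.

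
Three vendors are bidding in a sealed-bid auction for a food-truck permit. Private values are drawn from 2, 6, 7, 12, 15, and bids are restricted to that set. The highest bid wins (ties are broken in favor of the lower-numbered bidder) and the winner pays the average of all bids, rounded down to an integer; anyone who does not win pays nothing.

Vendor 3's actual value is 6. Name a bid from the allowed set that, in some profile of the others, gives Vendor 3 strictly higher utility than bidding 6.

Suppose Vendor 1 bids 2 and Vendor 2 bids 6.
Bid 6: loses, pays 0, utility 0.
Bid 7: wins, pays 5, utility 6 - 5 = 1.
So bidding 7 beats truth here (1 > 0).

7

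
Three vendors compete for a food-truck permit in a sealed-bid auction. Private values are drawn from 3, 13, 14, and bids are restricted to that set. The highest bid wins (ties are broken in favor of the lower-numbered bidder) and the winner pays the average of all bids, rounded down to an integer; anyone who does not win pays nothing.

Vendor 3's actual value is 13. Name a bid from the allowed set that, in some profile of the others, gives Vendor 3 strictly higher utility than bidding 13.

Suppose Vendor 1 bids 3 and Vendor 2 bids 13.
Bid 13: loses, pays 0, utility 0.
Bid 14: wins, pays 10, utility 13 - 10 = 3.
So bidding 14 beats truth here (3 > 0).

14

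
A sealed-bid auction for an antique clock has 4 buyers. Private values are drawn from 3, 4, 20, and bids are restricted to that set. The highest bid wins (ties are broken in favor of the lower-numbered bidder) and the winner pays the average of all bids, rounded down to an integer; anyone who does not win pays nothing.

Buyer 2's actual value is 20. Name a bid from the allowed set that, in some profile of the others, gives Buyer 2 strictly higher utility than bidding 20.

4

Suppose Buyer 1 bids 3, Buyer 3 bids 3 and Buyer 4 bids 3.
Bid 20: wins, pays 7, utility 20 - 7 = 13.
Bid 4: wins, pays 3, utility 20 - 3 = 17.
So bidding 4 beats truth here (17 > 13).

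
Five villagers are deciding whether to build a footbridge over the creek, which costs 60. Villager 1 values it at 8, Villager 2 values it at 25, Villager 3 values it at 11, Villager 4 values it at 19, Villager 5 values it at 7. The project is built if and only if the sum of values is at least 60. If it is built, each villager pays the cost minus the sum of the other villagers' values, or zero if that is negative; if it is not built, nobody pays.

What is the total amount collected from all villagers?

Total value 70 ≥ cost 60, so it is built.
Villager 1: others sum to 62; max(0, 60 - 62) = 0.
Villager 2: others sum to 45; max(0, 60 - 45) = 15.
Villager 3: others sum to 59; max(0, 60 - 59) = 1.
Villager 4: others sum to 51; max(0, 60 - 51) = 9.
Villager 5: others sum to 63; max(0, 60 - 63) = 0.
Total collected = 0 + 15 + 1 + 9 + 0 = 25.

25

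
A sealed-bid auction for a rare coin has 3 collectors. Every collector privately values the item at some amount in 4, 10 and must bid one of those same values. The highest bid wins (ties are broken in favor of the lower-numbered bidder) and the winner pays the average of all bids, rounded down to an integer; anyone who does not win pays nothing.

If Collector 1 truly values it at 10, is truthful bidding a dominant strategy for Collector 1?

Consider the case where Collector 2 bids 4 and Collector 3 bids 4.
Truthful bid 10: wins, pays 6, utility 10 - 6 = 4.
Bid 4 instead: wins, pays 4, utility 10 - 4 = 6.
Since 6 > 4, bidding 4 is strictly better here, so truthful bidding is not dominant.

No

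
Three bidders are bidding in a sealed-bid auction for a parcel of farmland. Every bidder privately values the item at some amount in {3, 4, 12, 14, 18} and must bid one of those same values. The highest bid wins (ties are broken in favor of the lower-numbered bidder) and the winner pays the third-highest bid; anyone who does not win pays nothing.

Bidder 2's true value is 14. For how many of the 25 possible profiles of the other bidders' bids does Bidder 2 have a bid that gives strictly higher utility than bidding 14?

6

Others bid (3, 18): truth gives 0; bid 18 gives 11 > 0. Violating.
Others bid (4, 18): truth gives 0; bid 18 gives 10 > 0. Violating.
Others bid (12, 18): truth gives 0; bid 18 gives 2 > 0. Violating.
Others bid (14, 3): truth gives 0; bid 18 gives 11 > 0. Violating.
Others bid (3, 3): truth gives 11; no alternative beats it.
Others bid (3, 4): truth gives 11; no alternative beats it.
(Checking all 25 profiles: 6 have a profitable deviation, 19 do not.)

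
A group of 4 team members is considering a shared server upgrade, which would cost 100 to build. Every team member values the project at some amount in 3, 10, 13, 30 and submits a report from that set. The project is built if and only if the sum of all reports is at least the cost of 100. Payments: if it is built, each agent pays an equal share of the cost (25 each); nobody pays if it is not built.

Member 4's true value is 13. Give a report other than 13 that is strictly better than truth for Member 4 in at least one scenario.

3

Suppose Member 1 reports 30, Member 2 reports 30 and Member 3 reports 30.
Report 13: project built, pays 25, utility 13 - 25 = -12.
Report 3: project not built, utility 0.
So reporting 3 beats truth here (0 > -12).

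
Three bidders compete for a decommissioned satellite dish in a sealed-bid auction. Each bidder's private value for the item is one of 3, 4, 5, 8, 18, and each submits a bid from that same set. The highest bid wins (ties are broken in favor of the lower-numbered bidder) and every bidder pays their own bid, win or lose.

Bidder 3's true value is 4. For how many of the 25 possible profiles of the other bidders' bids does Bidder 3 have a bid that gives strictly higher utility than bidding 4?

Others bid (3, 4): truth gives -4; bid 5 gives -1 > -4. Violating.
Others bid (3, 5): truth gives -4; bid 3 gives -3 > -4. Violating.
Others bid (3, 8): truth gives -4; bid 3 gives -3 > -4. Violating.
Others bid (3, 18): truth gives -4; bid 3 gives -3 > -4. Violating.
Others bid (3, 3): truth gives 0; no alternative beats it.
(Checking all 25 profiles: 24 have a profitable deviation, 1 does not.)

24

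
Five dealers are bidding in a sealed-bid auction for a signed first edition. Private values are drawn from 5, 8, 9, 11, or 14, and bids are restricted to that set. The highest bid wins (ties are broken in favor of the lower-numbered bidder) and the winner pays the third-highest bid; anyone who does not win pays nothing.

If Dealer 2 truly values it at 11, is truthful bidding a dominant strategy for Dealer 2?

No

Consider the case where Dealer 1 bids 5, Dealer 3 bids 5, Dealer 4 bids 5 and Dealer 5 bids 14.
Truthful bid 11: loses, pays 0, utility 0.
Bid 14 instead: wins, pays 5, utility 11 - 5 = 6.
Since 6 > 0, bidding 14 is strictly better here, so truthful bidding is not dominant.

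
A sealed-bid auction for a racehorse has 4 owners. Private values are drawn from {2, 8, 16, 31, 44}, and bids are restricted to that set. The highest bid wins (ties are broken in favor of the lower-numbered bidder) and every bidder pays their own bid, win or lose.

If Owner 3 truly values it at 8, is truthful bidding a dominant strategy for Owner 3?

Consider the case where Owner 1 bids 2, Owner 2 bids 2 and Owner 4 bids 16.
Truthful bid 8: loses but pays 8, utility -8.
Bid 2 instead: loses but pays 2, utility -2.
Since -2 > -8, bidding 2 is strictly better here, so truthful bidding is not dominant.

No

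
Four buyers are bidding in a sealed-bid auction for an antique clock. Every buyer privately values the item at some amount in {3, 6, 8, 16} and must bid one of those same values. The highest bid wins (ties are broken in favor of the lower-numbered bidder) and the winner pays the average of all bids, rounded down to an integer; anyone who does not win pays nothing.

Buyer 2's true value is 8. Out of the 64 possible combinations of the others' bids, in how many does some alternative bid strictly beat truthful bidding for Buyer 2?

Others bid (3, 3, 3): truth gives 4; bid 6 gives 5 > 4. Violating.
Others bid (3, 3, 6): truth gives 3; bid 6 gives 4 > 3. Violating.
Others bid (3, 6, 3): truth gives 3; bid 6 gives 4 > 3. Violating.
Others bid (8, 3, 3): truth gives 0; bid 16 gives 1 > 0. Violating.
Others bid (3, 3, 8): truth gives 3; no alternative beats it.
Others bid (3, 3, 16): truth gives 0; no alternative beats it.
(Checking all 64 profiles: 4 have a profitable deviation, 60 do not.)

4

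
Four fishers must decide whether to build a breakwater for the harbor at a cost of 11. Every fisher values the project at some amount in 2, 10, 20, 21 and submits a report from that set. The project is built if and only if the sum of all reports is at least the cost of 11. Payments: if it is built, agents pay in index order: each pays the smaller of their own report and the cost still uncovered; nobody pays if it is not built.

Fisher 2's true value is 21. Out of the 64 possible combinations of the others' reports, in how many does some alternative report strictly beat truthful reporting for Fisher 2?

Others report (2, 2, 10): truth gives 12; report 2 gives 19 > 12. Violating.
Others report (2, 2, 20): truth gives 12; report 2 gives 19 > 12. Violating.
Others report (2, 2, 21): truth gives 12; report 2 gives 19 > 12. Violating.
Others report (2, 10, 2): truth gives 12; report 2 gives 19 > 12. Violating.
Others report (2, 2, 2): truth gives 12; no alternative beats it.
Others report (10, 2, 2): truth gives 20; no alternative beats it.
(Checking all 64 profiles: 15 have a profitable deviation, 49 do not.)

15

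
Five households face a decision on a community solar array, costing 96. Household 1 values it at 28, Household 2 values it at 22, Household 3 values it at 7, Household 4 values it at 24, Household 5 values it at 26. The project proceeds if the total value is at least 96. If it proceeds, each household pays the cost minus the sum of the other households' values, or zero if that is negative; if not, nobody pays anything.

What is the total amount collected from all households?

Total value 107 ≥ cost 96, so it is built.
Household 1: others sum to 79; max(0, 96 - 79) = 17.
Household 2: others sum to 85; max(0, 96 - 85) = 11.
Household 3: others sum to 100; max(0, 96 - 100) = 0.
Household 4: others sum to 83; max(0, 96 - 83) = 13.
Household 5: others sum to 81; max(0, 96 - 81) = 15.
Total collected = 17 + 11 + 0 + 13 + 15 = 56.

56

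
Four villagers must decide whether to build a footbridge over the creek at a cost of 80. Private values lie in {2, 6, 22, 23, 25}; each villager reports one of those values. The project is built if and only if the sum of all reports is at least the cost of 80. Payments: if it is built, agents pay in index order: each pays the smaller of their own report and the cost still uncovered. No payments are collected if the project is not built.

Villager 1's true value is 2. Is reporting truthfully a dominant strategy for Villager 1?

Check each profile of the others' reports and compare truth against every alternative report.
Others report (25, 25, 25): truth gives 0, best alternative gives -4.
Others report (2, 2, 2): truth gives 0, best alternative gives 0.
Others report (2, 2, 6): truth gives 0, best alternative gives 0.
Others report (2, 2, 22): truth gives 0, best alternative gives 0.
Others report (2, 2, 23): truth gives 0, best alternative gives 0.
Others report (2, 2, 25): truth gives 0, best alternative gives 0.
(Remaining 119 profiles checked similarly; truth is weakly best in each.)
In every case the truthful report is at least as good as any alternative, so it is a dominant strategy.

Yes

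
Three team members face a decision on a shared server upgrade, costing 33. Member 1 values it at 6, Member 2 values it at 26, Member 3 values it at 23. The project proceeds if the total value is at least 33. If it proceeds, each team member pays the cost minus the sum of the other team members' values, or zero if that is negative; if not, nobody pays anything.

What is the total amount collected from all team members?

Total value 55 ≥ cost 33, so it is built.
Member 1: others sum to 49; max(0, 33 - 49) = 0.
Member 2: others sum to 29; max(0, 33 - 29) = 4.
Member 3: others sum to 32; max(0, 33 - 32) = 1.
Total collected = 0 + 4 + 1 = 5.

5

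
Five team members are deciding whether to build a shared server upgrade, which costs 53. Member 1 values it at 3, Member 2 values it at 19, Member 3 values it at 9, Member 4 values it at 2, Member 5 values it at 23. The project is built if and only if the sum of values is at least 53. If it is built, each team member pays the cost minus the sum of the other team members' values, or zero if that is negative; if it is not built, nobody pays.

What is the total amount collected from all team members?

42

Total value 56 ≥ cost 53, so it is built.
Member 1: others sum to 53; max(0, 53 - 53) = 0.
Member 2: others sum to 37; max(0, 53 - 37) = 16.
Member 3: others sum to 47; max(0, 53 - 47) = 6.
Member 4: others sum to 54; max(0, 53 - 54) = 0.
Member 5: others sum to 33; max(0, 53 - 33) = 20.
Total collected = 0 + 16 + 6 + 0 + 20 = 42.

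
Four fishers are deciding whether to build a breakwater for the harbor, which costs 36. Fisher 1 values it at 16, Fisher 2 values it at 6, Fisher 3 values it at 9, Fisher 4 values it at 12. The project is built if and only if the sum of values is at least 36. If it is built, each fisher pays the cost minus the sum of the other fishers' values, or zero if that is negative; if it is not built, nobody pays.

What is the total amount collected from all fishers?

16

Total value 43 ≥ cost 36, so it is built.
Fisher 1: others sum to 27; max(0, 36 - 27) = 9.
Fisher 2: others sum to 37; max(0, 36 - 37) = 0.
Fisher 3: others sum to 34; max(0, 36 - 34) = 2.
Fisher 4: others sum to 31; max(0, 36 - 31) = 5.
Total collected = 9 + 0 + 2 + 5 = 16.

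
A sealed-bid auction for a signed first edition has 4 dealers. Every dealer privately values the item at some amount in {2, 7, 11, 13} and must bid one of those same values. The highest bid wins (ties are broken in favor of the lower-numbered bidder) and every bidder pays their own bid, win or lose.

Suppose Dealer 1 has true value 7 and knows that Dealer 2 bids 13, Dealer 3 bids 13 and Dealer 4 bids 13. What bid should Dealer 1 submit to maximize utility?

Bid 2: loses but pays 2, utility -2.
Bid 7: loses but pays 7, utility -7.
Bid 11: loses but pays 11, utility -11.
Bid 13: wins, pays 13, utility 7 - 13 = -6.
The best choice is 2 with utility -2.

2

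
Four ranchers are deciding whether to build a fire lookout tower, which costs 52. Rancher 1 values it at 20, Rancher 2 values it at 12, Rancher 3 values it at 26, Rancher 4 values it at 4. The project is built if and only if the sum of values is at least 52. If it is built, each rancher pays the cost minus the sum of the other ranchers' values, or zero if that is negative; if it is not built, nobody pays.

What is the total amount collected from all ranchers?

28

Total value 62 ≥ cost 52, so it is built.
Rancher 1: others sum to 42; max(0, 52 - 42) = 10.
Rancher 2: others sum to 50; max(0, 52 - 50) = 2.
Rancher 3: others sum to 36; max(0, 52 - 36) = 16.
Rancher 4: others sum to 58; max(0, 52 - 58) = 0.
Total collected = 10 + 2 + 16 + 0 = 28.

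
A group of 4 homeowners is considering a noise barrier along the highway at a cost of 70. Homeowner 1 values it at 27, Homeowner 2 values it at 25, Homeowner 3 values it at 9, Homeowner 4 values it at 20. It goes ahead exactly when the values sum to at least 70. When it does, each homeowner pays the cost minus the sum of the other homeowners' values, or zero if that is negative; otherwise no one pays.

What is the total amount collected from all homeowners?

Total value 81 ≥ cost 70, so it is built.
Homeowner 1: others sum to 54; max(0, 70 - 54) = 16.
Homeowner 2: others sum to 56; max(0, 70 - 56) = 14.
Homeowner 3: others sum to 72; max(0, 70 - 72) = 0.
Homeowner 4: others sum to 61; max(0, 70 - 61) = 9.
Total collected = 16 + 14 + 0 + 9 = 39.

39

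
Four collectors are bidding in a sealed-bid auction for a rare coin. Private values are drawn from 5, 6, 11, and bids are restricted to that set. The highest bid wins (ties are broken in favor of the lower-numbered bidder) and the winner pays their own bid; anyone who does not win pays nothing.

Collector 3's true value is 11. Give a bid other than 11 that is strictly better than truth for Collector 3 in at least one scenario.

6

Suppose Collector 1 bids 5, Collector 2 bids 5 and Collector 4 bids 5.
Bid 11: wins, pays 11, utility 11 - 11 = 0.
Bid 6: wins, pays 6, utility 11 - 6 = 5.
So bidding 6 beats truth here (5 > 0).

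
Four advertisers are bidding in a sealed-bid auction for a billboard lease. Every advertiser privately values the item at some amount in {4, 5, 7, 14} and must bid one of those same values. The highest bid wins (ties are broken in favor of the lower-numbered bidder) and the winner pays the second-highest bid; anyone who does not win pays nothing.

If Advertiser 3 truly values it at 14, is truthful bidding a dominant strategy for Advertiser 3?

Check each profile of the others' bids and compare truth against every alternative bid.
Others bid (4, 7, 4): truth gives 7, best alternative gives 0.
Others bid (4, 7, 5): truth gives 7, best alternative gives 0.
Others bid (4, 7, 7): truth gives 7, best alternative gives 0.
Others bid (5, 7, 4): truth gives 7, best alternative gives 0.
Others bid (5, 7, 5): truth gives 7, best alternative gives 0.
Others bid (5, 7, 7): truth gives 7, best alternative gives 0.
(Remaining 58 profiles checked similarly; truth is weakly best in each.)
In every case the truthful bid is at least as good as any alternative, so it is a dominant strategy.

Yes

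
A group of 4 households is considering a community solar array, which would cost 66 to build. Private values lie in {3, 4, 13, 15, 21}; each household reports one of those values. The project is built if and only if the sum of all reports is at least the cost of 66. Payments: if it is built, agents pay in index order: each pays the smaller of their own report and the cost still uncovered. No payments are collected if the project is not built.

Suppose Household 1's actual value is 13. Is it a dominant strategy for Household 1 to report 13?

Consider the case where Household 2 reports 21, Household 3 reports 21 and Household 4 reports 21.
Truthful report 13: project built, pays 13, utility 13 - 13 = 0.
Report 3 instead: project built, pays 3, utility 13 - 3 = 10.
Since 10 > 0, reporting 3 is strictly better here, so truthful reporting is not dominant.

No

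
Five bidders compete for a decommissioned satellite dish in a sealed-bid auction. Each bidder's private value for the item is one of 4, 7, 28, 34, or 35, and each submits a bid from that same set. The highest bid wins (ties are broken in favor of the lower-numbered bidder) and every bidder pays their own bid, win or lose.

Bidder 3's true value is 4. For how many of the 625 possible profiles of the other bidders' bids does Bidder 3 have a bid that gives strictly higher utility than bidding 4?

4

Others bid (4, 4, 4, 4): truth gives -4; bid 7 gives -3 > -4. Violating.
Others bid (4, 4, 4, 7): truth gives -4; bid 7 gives -3 > -4. Violating.
Others bid (4, 4, 7, 4): truth gives -4; bid 7 gives -3 > -4. Violating.
Others bid (4, 4, 7, 7): truth gives -4; bid 7 gives -3 > -4. Violating.
Others bid (4, 4, 4, 28): truth gives -4; no alternative beats it.
Others bid (4, 4, 4, 34): truth gives -4; no alternative beats it.
(Checking all 625 profiles: 4 have a profitable deviation, 621 do not.)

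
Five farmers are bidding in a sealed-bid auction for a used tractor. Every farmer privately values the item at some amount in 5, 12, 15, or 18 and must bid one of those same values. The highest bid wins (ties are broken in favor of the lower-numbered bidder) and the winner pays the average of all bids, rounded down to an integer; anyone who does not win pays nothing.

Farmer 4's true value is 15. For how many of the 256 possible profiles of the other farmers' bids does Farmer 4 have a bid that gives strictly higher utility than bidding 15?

Others bid (5, 5, 5, 5): truth gives 8; bid 12 gives 9 > 8. Violating.
Others bid (5, 5, 5, 12): truth gives 7; bid 12 gives 8 > 7. Violating.
Others bid (5, 5, 5, 18): truth gives 0; bid 18 gives 5 > 0. Violating.
Others bid (5, 5, 12, 18): truth gives 0; bid 18 gives 4 > 0. Violating.
Others bid (5, 5, 5, 15): truth gives 6; no alternative beats it.
Others bid (5, 5, 12, 5): truth gives 7; no alternative beats it.
(Checking all 256 profiles: 74 have a profitable deviation, 182 do not.)

74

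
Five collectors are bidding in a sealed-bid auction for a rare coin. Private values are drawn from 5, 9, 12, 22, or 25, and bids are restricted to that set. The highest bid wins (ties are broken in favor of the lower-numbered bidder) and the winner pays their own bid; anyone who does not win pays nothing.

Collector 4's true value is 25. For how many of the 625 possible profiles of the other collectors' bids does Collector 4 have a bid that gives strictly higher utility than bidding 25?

108

Others bid (5, 5, 5, 5): truth gives 0; bid 9 gives 16 > 0. Violating.
Others bid (5, 5, 5, 9): truth gives 0; bid 9 gives 16 > 0. Violating.
Others bid (5, 5, 5, 12): truth gives 0; bid 12 gives 13 > 0. Violating.
Others bid (5, 5, 5, 22): truth gives 0; bid 22 gives 3 > 0. Violating.
Others bid (5, 5, 5, 25): truth gives 0; no alternative beats it.
Others bid (5, 5, 9, 25): truth gives 0; no alternative beats it.
(Checking all 625 profiles: 108 have a profitable deviation, 517 do not.)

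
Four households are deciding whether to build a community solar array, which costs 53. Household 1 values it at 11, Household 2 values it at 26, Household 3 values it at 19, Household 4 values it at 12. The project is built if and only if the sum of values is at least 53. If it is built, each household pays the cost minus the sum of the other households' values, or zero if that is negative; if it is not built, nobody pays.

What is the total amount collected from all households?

Total value 68 ≥ cost 53, so it is built.
Household 1: others sum to 57; max(0, 53 - 57) = 0.
Household 2: others sum to 42; max(0, 53 - 42) = 11.
Household 3: others sum to 49; max(0, 53 - 49) = 4.
Household 4: others sum to 56; max(0, 53 - 56) = 0.
Total collected = 0 + 11 + 4 + 0 = 15.

15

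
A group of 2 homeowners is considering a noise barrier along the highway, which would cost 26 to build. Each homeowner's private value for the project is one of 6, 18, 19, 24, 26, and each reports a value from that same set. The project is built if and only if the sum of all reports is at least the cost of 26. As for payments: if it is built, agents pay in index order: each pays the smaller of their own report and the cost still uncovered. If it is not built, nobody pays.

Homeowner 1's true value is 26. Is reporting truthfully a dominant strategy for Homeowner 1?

Consider the case where Homeowner 2 reports 6.
Truthful report 26: project built, pays 26, utility 26 - 26 = 0.
Report 24 instead: project built, pays 24, utility 26 - 24 = 2.
Since 2 > 0, reporting 24 is strictly better here, so truthful reporting is not dominant.

No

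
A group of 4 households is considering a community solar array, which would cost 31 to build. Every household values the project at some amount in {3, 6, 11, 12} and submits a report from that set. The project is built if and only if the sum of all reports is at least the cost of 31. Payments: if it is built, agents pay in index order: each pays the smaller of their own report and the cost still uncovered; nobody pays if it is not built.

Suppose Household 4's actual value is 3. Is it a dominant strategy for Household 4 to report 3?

Yes

Check each profile of the others' reports and compare truth against every alternative report.
Others report (3, 11, 11): truth gives 0, best alternative gives -3.
Others report (11, 3, 11): truth gives 0, best alternative gives -3.
Others report (11, 11, 3): truth gives 0, best alternative gives -3.
Others report (3, 11, 12): truth gives 0, best alternative gives -2.
Others report (3, 12, 11): truth gives 0, best alternative gives -2.
Others report (11, 3, 12): truth gives 0, best alternative gives -2.
(Remaining 58 profiles checked similarly; truth is weakly best in each.)
In every case the truthful report is at least as good as any alternative, so it is a dominant strategy.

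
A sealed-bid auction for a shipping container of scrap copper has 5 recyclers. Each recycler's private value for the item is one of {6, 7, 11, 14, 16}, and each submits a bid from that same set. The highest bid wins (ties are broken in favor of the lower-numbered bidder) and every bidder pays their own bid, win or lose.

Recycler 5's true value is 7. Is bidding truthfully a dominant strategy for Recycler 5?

No

Consider the case where Recycler 1 bids 6, Recycler 2 bids 6, Recycler 3 bids 6 and Recycler 4 bids 7.
Truthful bid 7: loses but pays 7, utility -7.
Bid 6 instead: loses but pays 6, utility -6.
Since -6 > -7, bidding 6 is strictly better here, so truthful bidding is not dominant.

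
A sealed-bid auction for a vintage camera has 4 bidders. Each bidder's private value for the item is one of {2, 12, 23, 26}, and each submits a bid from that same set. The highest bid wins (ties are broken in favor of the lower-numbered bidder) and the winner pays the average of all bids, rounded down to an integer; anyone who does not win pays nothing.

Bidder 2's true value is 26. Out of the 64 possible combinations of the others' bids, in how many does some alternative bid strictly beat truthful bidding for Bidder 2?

Others bid (2, 2, 2): truth gives 18; bid 12 gives 22 > 18. Violating.
Others bid (2, 2, 12): truth gives 16; bid 12 gives 19 > 16. Violating.
Others bid (2, 2, 23): truth gives 13; bid 23 gives 14 > 13. Violating.
Others bid (2, 12, 2): truth gives 16; bid 12 gives 19 > 16. Violating.
Others bid (2, 2, 26): truth gives 12; no alternative beats it.
Others bid (2, 12, 23): truth gives 11; no alternative beats it.
(Checking all 64 profiles: 14 have a profitable deviation, 50 do not.)

14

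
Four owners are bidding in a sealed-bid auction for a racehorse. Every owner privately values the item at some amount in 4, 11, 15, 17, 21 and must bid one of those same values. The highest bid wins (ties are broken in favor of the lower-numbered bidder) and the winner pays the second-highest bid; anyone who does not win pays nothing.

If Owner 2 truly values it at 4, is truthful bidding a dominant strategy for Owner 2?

Yes

Check each profile of the others' bids and compare truth against every alternative bid.
Others bid (4, 4, 11): truth gives 0, best alternative gives -7.
Others bid (4, 11, 4): truth gives 0, best alternative gives -7.
Others bid (4, 11, 11): truth gives 0, best alternative gives -7.
Others bid (4, 4, 4): truth gives 0, best alternative gives 0.
Others bid (4, 4, 15): truth gives 0, best alternative gives 0.
Others bid (4, 4, 17): truth gives 0, best alternative gives 0.
(Remaining 119 profiles checked similarly; truth is weakly best in each.)
In every case the truthful bid is at least as good as any alternative, so it is a dominant strategy.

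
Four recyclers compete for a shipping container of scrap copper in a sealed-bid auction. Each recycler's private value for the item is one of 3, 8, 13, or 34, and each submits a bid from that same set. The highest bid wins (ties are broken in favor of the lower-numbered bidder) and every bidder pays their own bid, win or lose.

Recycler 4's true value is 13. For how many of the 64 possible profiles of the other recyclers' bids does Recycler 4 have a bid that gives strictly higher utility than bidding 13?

57

Others bid (3, 3, 3): truth gives 0; bid 8 gives 5 > 0. Violating.
Others bid (3, 3, 13): truth gives -13; bid 3 gives -3 > -13. Violating.
Others bid (3, 3, 34): truth gives -13; bid 3 gives -3 > -13. Violating.
Others bid (3, 8, 13): truth gives -13; bid 3 gives -3 > -13. Violating.
Others bid (3, 3, 8): truth gives 0; no alternative beats it.
Others bid (3, 8, 3): truth gives 0; no alternative beats it.
(Checking all 64 profiles: 57 have a profitable deviation, 7 do not.)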